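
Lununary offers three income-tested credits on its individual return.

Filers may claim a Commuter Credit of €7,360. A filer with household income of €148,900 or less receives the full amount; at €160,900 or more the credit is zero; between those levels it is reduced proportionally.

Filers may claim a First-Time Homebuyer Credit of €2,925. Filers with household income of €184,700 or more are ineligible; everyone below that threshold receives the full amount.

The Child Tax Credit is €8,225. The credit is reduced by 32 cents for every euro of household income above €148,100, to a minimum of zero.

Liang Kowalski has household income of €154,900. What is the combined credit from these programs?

€12,654

Commuter Credit: €154,900 is €6,000 into a €12,000 phase-out range, leaving 6,000/12,000 of the credit: €7,360 × 6,000/12,000 = €3,680.
First-Time Homebuyer Credit: €154,900 is below the €184,700 cutoff, so the full €2,925 applies.
Child Tax Credit: 32% of the €6,800 excess over €148,100 is €2,176; credit = €8,225 − €2,176 = €6,049.
Total: €3,680 + €2,925 + €6,049 = €12,654.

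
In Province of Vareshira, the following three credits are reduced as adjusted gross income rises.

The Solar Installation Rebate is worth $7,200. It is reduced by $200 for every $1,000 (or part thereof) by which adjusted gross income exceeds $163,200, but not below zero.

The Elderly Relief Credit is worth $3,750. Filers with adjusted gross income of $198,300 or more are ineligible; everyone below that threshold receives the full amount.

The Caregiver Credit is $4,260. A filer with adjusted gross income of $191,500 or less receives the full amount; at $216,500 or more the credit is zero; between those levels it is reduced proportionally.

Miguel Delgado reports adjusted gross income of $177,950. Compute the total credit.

Solar Installation Rebate: income exceeds $163,200 by $14,750, which is 15 full-or-partial $1,000 increments; reduction = 15 × $200 = $3,000, leaving $4,200.
Elderly Relief Credit: $177,950 is below the $198,300 cutoff, so the full $3,750 applies.
Caregiver Credit: $177,950 is at or below the $191,500 threshold, so the full $4,260 applies.
Total: $4,200 + $3,750 + $4,260 = $12,210.

$12,210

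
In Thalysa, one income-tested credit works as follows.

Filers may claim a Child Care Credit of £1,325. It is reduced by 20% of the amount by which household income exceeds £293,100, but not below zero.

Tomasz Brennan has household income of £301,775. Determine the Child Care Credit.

£0

Child Care Credit: 20% of the £8,675 excess over £293,100 is £1,735 ≥ base, so the credit is £0.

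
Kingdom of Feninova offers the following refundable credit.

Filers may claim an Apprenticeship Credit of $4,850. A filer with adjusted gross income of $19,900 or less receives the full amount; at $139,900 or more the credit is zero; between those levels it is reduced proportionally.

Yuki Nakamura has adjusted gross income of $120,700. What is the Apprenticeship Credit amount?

Apprenticeship Credit: $120,700 is $100,800 into a $120,000 phase-out range, leaving 19,200/120,000 of the credit: $4,850 × 19,200/120,000 = $776.

$776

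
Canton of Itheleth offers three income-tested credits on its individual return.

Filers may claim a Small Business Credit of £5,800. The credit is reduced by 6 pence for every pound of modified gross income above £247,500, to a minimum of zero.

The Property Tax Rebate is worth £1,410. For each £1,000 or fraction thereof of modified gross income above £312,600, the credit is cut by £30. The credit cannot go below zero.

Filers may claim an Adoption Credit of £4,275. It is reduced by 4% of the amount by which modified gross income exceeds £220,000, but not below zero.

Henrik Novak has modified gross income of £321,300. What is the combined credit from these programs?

Small Business Credit: 6% of the £73,800 excess over £247,500 is £4,428; credit = £5,800 − £4,428 = £1,372.
Property Tax Rebate: income exceeds £312,600 by £8,700, which is 9 full-or-partial £1,000 increments; reduction = 9 × £30 = £270, leaving £1,140.
Adoption Credit: 4% of the £101,300 excess over £220,000 is £4,052; credit = £4,275 − £4,052 = £223.
Total: £1,372 + £1,140 + £223 = £2,735.

£2,735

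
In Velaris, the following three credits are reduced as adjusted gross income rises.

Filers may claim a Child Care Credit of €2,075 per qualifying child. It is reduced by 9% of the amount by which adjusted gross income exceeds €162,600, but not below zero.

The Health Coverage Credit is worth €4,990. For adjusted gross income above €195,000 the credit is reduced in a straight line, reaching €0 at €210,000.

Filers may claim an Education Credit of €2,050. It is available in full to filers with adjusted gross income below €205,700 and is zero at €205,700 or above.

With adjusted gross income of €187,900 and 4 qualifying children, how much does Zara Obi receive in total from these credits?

Child Care Credit: base = 4 × €2,075 = €8,300. 9% of the €25,300 excess over €162,600 is €2,277; credit = €8,300 − €2,277 = €6,023.
Health Coverage Credit: €187,900 is at or below the €195,000 threshold, so the full €4,990 applies.
Education Credit: €187,900 is below the €205,700 cutoff, so the full €2,050 applies.
Total: €6,023 + €4,990 + €2,050 = €13,063.

€13,063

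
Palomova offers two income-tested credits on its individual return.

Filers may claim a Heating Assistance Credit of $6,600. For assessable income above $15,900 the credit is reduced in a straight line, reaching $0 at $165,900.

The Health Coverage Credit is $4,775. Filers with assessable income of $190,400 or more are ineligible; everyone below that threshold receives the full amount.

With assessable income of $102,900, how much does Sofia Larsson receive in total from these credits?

$7,547

Heating Assistance Credit: $102,900 is $87,000 into a $150,000 phase-out range, leaving 63,000/150,000 of the credit: $6,600 × 63,000/150,000 = $2,772.
Health Coverage Credit: $102,900 is below the $190,400 cutoff, so the full $4,775 applies.
Total: $2,772 + $4,775 = $7,547.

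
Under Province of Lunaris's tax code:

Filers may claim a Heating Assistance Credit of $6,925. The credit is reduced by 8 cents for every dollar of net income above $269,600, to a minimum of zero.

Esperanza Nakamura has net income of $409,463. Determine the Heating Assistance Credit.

$0

Heating Assistance Credit: 8% of the $139,863 excess over $269,600 is $11,189.04 ≥ base, so the credit is $0.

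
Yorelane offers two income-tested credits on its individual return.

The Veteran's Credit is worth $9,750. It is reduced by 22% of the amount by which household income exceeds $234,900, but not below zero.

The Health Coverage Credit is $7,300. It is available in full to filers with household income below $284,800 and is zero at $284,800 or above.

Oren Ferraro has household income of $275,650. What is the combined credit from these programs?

Veteran's Credit: 22% of the $40,750 excess over $234,900 is $8,965; credit = $9,750 − $8,965 = $785.
Health Coverage Credit: $275,650 is below the $284,800 cutoff, so the full $7,300 applies.
Total: $785 + $7,300 = $8,085.

$8,085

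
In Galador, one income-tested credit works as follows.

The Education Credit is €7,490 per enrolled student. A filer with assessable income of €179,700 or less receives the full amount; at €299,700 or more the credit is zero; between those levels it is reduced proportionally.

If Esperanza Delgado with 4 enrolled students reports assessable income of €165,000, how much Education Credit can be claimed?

€29,960

Education Credit: base = 4 × €7,490 = €29,960. €165,000 is at or below the €179,700 threshold, so the full €29,960 applies.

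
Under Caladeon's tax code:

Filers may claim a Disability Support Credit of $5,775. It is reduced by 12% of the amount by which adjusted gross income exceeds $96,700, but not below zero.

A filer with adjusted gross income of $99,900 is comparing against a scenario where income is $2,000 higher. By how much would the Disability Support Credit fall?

At $99,900 — 12% of the $3,200 excess over $96,700 is $384; credit = $5,775 − $384 = $5,391.
At $101,900 — 12% of the $5,200 excess over $96,700 is $624; credit = $5,775 − $624 = $5,151.
Lost: $5,391 − $5,151 = $240.

$240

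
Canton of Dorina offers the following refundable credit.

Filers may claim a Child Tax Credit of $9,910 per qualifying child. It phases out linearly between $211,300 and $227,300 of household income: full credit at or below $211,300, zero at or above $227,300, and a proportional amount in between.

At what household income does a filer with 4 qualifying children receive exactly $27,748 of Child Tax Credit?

$216,100

Full credit = 4 × $9,910 = $39,640.
$27,748 is 27,748/39,640 of the full $39,640, so 11,892/39,640 of the $16,000 range has been used: income = $211,300 + $16,000 × 11,892/39,640 = $216,100.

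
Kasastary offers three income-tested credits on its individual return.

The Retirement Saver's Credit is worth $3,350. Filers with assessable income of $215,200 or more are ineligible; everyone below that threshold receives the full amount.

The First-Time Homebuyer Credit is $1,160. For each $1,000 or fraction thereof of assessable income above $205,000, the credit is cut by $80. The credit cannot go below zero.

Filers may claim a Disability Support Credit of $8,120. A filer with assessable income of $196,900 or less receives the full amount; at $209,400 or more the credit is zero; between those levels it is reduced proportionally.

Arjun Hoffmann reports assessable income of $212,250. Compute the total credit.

Retirement Saver's Credit: $212,250 is below the $215,200 cutoff, so the full $3,350 applies.
First-Time Homebuyer Credit: income exceeds $205,000 by $7,250, which is 8 full-or-partial $1,000 increments; reduction = 8 × $80 = $640, leaving $520.
Disability Support Credit: $212,250 is at or above $209,400, so the credit is $0.
Total: $3,350 + $520 + $0 = $3,870.

$3,870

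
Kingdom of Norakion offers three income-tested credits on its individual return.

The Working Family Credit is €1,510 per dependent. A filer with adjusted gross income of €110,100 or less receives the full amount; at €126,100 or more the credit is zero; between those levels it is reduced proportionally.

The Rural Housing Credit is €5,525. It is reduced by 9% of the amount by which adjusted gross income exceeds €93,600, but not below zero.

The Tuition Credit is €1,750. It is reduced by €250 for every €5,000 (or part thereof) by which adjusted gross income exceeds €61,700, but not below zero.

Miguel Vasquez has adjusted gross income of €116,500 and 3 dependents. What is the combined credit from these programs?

Working Family Credit: base = 3 × €1,510 = €4,530. €116,500 is €6,400 into a €16,000 phase-out range, leaving 9,600/16,000 of the credit: €4,530 × 9,600/16,000 = €2,718.
Rural Housing Credit: 9% of the €22,900 excess over €93,600 is €2,061; credit = €5,525 − €2,061 = €3,464.
Tuition Credit: income exceeds €61,700 by €54,800 → 11 increments × €250 = €2,750 ≥ base, so the credit is €0.
Total: €2,718 + €3,464 + €0 = €6,182.

€6,182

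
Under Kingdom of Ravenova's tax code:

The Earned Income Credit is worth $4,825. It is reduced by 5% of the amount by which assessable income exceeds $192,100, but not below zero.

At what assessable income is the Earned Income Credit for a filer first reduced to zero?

The credit falls by 5% of each dollar above $192,100, so it reaches zero when the excess is $4,825 / 5% = $96,500: income = $192,100 + $96,500 = $288,600.

$288,600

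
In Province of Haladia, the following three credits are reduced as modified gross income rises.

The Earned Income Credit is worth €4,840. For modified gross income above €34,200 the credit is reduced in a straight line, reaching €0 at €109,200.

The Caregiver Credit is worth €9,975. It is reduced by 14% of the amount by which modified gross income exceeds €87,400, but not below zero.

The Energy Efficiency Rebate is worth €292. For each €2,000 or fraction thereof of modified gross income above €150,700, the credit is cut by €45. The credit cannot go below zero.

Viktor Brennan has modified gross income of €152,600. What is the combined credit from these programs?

€1,094

Earned Income Credit: €152,600 is at or above €109,200, so the credit is €0.
Caregiver Credit: 14% of the €65,200 excess over €87,400 is €9,128; credit = €9,975 − €9,128 = €847.
Energy Efficiency Rebate: income exceeds €150,700 by €1,900, which is 1 full-or-partial €2,000 increment; reduction = 1 × €45 = €45, leaving €247.
Total: €0 + €847 + €247 = €1,094.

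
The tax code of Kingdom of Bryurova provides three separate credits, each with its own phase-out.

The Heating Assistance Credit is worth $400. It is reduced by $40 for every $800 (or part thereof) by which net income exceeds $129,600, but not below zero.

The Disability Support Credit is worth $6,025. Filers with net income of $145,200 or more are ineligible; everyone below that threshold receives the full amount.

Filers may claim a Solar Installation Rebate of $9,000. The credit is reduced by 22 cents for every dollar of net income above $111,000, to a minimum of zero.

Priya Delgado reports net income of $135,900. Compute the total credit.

$9,627

Heating Assistance Credit: income exceeds $129,600 by $6,300, which is 8 full-or-partial $800 increments; reduction = 8 × $40 = $320, leaving $80.
Disability Support Credit: $135,900 is below the $145,200 cutoff, so the full $6,025 applies.
Solar Installation Rebate: 22% of the $24,900 excess over $111,000 is $5,478; credit = $9,000 − $5,478 = $3,522.
Total: $80 + $6,025 + $3,522 = $9,627.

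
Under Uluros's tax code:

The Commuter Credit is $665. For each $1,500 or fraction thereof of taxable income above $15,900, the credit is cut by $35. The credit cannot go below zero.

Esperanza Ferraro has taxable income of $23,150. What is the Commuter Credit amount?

Commuter Credit: income exceeds $15,900 by $7,250, which is 5 full-or-partial $1,500 increments; reduction = 5 × $35 = $175, leaving $490.

$490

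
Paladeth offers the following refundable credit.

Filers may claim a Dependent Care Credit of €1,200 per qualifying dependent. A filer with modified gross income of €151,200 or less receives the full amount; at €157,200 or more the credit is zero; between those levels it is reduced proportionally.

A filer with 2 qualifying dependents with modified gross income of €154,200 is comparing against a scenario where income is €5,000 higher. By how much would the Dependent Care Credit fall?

€1,200

At €154,200 — base = 2 × €1,200 = €2,400. €154,200 is €3,000 into a €6,000 phase-out range, leaving 3,000/6,000 of the credit: €2,400 × 3,000/6,000 = €1,200.
At €159,200 — base = 2 × €1,200 = €2,400. €159,200 is at or above €157,200, so the credit is €0.
Lost: €1,200 − €0 = €1,200.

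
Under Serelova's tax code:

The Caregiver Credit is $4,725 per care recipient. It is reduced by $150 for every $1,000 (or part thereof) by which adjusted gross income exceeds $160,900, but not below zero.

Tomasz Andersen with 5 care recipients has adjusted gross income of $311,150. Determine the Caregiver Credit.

$975

Caregiver Credit: base = 5 × $4,725 = $23,625. income exceeds $160,900 by $150,250, which is 151 full-or-partial $1,000 increments; reduction = 151 × $150 = $22,650, leaving $975.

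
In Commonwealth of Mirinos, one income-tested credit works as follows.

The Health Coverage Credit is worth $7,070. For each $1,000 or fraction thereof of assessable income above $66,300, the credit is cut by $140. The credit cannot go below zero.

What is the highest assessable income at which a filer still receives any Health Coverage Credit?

After 50 increments the reduction is 50 × $140 = $7,000, leaving $70; one more increment wipes it out. Increment 50 ends at excess 50 × $1,000 = $50,000, so the highest qualifying income is $66,300 + $50,000 = $116,300.

$116,300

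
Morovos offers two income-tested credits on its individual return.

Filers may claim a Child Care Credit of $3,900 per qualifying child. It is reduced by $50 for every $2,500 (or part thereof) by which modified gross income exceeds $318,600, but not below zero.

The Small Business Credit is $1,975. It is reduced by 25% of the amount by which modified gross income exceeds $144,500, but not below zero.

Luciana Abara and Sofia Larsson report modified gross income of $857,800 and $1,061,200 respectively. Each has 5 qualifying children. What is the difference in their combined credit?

Luciana ($857,800): Child Care Credit: base = 5 × $3,900 = $19,500. income exceeds $318,600 by $539,200, which is 216 full-or-partial $2,500 increments; reduction = 216 × $50 = $10,800, leaving $8,700. Small Business Credit: 25% of the $713,300 excess over $144,500 is $178,325 ≥ base, so the credit is $0. total $8,700 + $0 = $8,700
Sofia ($1,061,200): Child Care Credit: base = 5 × $3,900 = $19,500. income exceeds $318,600 by $742,600, which is 298 full-or-partial $2,500 increments; reduction = 298 × $50 = $14,900, leaving $4,600. Small Business Credit: 25% of the $916,700 excess over $144,500 is $229,175 ≥ base, so the credit is $0. total $4,600 + $0 = $4,600
Difference: |$8,700 − $4,600| = $4,100.

$4,100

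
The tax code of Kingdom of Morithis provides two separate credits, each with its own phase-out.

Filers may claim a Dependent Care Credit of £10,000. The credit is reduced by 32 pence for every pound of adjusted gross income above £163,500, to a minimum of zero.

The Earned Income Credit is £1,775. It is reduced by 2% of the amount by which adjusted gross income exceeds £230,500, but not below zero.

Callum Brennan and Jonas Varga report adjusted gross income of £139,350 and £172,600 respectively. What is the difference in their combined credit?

Callum (£139,350): Dependent Care Credit: £139,350 is at or below the £163,500 threshold, so the full £10,000 applies. Earned Income Credit: £139,350 is at or below the £230,500 threshold, so the full £1,775 applies. total £10,000 + £1,775 = £11,775
Jonas (£172,600): Dependent Care Credit: 32% of the £9,100 excess over £163,500 is £2,912; credit = £10,000 − £2,912 = £7,088. Earned Income Credit: £172,600 is at or below the £230,500 threshold, so the full £1,775 applies. total £7,088 + £1,775 = £8,863
Difference: |£11,775 − £8,863| = £2,912.

£2,912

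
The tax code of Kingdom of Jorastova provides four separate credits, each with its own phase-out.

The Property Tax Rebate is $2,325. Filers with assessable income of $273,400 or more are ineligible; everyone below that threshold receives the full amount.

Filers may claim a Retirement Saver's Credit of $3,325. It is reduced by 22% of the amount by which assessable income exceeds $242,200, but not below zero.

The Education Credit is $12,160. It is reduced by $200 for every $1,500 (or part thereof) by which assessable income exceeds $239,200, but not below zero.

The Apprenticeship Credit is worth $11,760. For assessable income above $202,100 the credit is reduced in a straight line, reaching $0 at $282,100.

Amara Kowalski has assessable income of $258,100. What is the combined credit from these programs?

Property Tax Rebate: $258,100 is below the $273,400 cutoff, so the full $2,325 applies.
Retirement Saver's Credit: 22% of the $15,900 excess over $242,200 is $3,498 ≥ base, so the credit is $0.
Education Credit: income exceeds $239,200 by $18,900, which is 13 full-or-partial $1,500 increments; reduction = 13 × $200 = $2,600, leaving $9,560.
Apprenticeship Credit: $258,100 is $56,000 into a $80,000 phase-out range, leaving 24,000/80,000 of the credit: $11,760 × 24,000/80,000 = $3,528.
Total: $2,325 + $0 + $9,560 + $3,528 = $15,413.

$15,413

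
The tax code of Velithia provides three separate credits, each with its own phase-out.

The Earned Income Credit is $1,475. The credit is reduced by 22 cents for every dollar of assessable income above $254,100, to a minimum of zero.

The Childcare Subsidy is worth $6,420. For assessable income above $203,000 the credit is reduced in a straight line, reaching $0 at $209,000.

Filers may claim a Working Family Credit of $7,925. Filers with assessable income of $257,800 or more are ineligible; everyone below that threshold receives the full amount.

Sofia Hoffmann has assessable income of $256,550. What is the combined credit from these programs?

Earned Income Credit: 22% of the $2,450 excess over $254,100 is $539; credit = $1,475 − $539 = $936.
Childcare Subsidy: $256,550 is at or above $209,000, so the credit is $0.
Working Family Credit: $256,550 is below the $257,800 cutoff, so the full $7,925 applies.
Total: $936 + $0 + $7,925 = $8,861.

$8,861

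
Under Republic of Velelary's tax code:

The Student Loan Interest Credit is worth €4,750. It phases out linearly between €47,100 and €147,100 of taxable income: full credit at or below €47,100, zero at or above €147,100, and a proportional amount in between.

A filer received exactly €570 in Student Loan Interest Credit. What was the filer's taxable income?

€570 is 570/4,750 of the full €4,750, so 4,180/4,750 of the €100,000 range has been used: income = €47,100 + €100,000 × 4,180/4,750 = €135,100.

€135,100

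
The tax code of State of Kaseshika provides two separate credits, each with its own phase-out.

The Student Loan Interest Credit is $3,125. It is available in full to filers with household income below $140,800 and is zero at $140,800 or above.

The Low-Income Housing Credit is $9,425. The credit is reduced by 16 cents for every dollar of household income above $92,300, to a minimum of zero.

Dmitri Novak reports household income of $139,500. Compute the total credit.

Student Loan Interest Credit: $139,500 is below the $140,800 cutoff, so the full $3,125 applies.
Low-Income Housing Credit: 16% of the $47,200 excess over $92,300 is $7,552; credit = $9,425 − $7,552 = $1,873.
Total: $3,125 + $1,873 = $4,998.

$4,998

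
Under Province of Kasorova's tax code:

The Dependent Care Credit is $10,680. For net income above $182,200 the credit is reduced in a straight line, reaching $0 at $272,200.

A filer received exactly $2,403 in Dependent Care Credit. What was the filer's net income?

$2,403 is 2,403/10,680 of the full $10,680, so 8,277/10,680 of the $90,000 range has been used: income = $182,200 + $90,000 × 8,277/10,680 = $251,950.

$251,950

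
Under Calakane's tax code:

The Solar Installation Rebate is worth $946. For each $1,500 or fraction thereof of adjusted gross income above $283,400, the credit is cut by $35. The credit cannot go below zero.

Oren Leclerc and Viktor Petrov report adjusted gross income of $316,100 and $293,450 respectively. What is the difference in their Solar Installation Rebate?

Oren ($316,100): Solar Installation Rebate: income exceeds $283,400 by $32,700, which is 22 full-or-partial $1,500 increments; reduction = 22 × $35 = $770, leaving $176.
Viktor ($293,450): Solar Installation Rebate: income exceeds $283,400 by $10,050, which is 7 full-or-partial $1,500 increments; reduction = 7 × $35 = $245, leaving $701.
Difference: |$176 − $701| = $525.

$525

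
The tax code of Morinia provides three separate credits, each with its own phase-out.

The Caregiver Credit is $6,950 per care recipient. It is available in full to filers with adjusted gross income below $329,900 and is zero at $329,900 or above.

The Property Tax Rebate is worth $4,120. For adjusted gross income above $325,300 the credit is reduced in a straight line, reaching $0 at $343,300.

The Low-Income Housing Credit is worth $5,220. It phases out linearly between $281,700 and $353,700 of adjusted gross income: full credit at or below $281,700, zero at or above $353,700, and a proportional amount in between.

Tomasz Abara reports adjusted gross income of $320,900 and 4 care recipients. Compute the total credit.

Caregiver Credit: base = 4 × $6,950 = $27,800. $320,900 is below the $329,900 cutoff, so the full $27,800 applies.
Property Tax Rebate: $320,900 is at or below the $325,300 threshold, so the full $4,120 applies.
Low-Income Housing Credit: $320,900 is $39,200 into a $72,000 phase-out range, leaving 32,800/72,000 of the credit: $5,220 × 32,800/72,000 = $2,378.
Total: $27,800 + $4,120 + $2,378 = $34,298.

$34,298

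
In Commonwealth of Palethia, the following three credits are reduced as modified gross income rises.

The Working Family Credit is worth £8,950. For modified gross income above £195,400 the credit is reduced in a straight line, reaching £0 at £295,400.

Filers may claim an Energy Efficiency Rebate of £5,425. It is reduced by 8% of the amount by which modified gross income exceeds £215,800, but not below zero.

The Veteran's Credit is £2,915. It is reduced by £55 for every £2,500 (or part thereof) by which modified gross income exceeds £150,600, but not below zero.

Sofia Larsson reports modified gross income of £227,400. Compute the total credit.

£11,793

Working Family Credit: £227,400 is £32,000 into a £100,000 phase-out range, leaving 68,000/100,000 of the credit: £8,950 × 68,000/100,000 = £6,086.
Energy Efficiency Rebate: 8% of the £11,600 excess over £215,800 is £928; credit = £5,425 − £928 = £4,497.
Veteran's Credit: income exceeds £150,600 by £76,800, which is 31 full-or-partial £2,500 increments; reduction = 31 × £55 = £1,705, leaving £1,210.
Total: £6,086 + £4,497 + £1,210 = £11,793.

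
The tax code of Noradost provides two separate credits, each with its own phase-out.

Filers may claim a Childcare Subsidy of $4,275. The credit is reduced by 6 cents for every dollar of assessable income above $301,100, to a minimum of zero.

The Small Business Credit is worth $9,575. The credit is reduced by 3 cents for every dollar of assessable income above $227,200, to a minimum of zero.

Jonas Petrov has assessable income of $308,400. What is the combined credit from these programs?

Childcare Subsidy: 6% of the $7,300 excess over $301,100 is $438; credit = $4,275 − $438 = $3,837.
Small Business Credit: 3% of the $81,200 excess over $227,200 is $2,436; credit = $9,575 − $2,436 = $7,139.
Total: $3,837 + $7,139 = $10,976.

$10,976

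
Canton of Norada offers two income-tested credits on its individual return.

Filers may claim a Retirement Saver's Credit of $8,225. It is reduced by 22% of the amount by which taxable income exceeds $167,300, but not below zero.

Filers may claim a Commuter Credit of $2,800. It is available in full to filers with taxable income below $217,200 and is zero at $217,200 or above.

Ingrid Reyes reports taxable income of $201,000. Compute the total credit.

Retirement Saver's Credit: 22% of the $33,700 excess over $167,300 is $7,414; credit = $8,225 − $7,414 = $811.
Commuter Credit: $201,000 is below the $217,200 cutoff, so the full $2,800 applies.
Total: $811 + $2,800 = $3,611.

$3,611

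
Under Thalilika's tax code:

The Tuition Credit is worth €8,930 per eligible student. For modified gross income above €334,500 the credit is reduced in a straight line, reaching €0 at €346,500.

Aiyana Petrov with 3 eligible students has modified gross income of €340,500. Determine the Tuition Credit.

Tuition Credit: base = 3 × €8,930 = €26,790. €340,500 is €6,000 into a €12,000 phase-out range, leaving 6,000/12,000 of the credit: €26,790 × 6,000/12,000 = €13,395.

€13,395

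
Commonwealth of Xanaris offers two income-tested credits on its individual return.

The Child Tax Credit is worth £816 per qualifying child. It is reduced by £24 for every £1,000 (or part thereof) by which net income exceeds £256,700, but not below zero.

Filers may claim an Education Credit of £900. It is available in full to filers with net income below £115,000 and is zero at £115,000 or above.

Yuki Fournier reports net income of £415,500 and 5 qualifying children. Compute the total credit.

Child Tax Credit: base = 5 × £816 = £4,080. income exceeds £256,700 by £158,800, which is 159 full-or-partial £1,000 increments; reduction = 159 × £24 = £3,816, leaving £264.
Education Credit: £415,500 meets or exceeds the £115,000 cutoff, so the credit is £0.
Total: £264 + £0 = £264.

£264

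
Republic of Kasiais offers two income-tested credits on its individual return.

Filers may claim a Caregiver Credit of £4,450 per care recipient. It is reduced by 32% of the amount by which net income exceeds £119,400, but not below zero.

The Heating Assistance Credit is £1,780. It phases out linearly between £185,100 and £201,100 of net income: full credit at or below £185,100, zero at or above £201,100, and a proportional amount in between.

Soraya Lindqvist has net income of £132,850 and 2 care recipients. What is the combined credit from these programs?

£6,376

Caregiver Credit: base = 2 × £4,450 = £8,900. 32% of the £13,450 excess over £119,400 is £4,304; credit = £8,900 − £4,304 = £4,596.
Heating Assistance Credit: £132,850 is at or below the £185,100 threshold, so the full £1,780 applies.
Total: £4,596 + £1,780 = £6,376.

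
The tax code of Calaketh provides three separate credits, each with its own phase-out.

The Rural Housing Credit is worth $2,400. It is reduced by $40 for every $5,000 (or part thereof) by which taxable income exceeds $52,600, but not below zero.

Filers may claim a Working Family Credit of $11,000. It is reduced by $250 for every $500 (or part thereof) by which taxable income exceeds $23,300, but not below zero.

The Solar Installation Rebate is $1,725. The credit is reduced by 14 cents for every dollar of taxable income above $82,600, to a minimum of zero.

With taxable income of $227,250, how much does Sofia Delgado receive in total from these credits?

Rural Housing Credit: income exceeds $52,600 by $174,650, which is 35 full-or-partial $5,000 increments; reduction = 35 × $40 = $1,400, leaving $1,000.
Working Family Credit: income exceeds $23,300 by $203,950 → 408 increments × $250 = $102,000 ≥ base, so the credit is $0.
Solar Installation Rebate: 14% of the $144,650 excess over $82,600 is $20,251 ≥ base, so the credit is $0.
Total: $1,000 + $0 + $0 = $1,000.

$1,000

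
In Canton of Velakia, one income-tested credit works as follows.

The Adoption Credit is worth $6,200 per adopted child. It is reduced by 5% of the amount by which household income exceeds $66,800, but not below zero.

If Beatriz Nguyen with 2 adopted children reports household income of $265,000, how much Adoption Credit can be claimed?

$2,490

Adoption Credit: base = 2 × $6,200 = $12,400. 5% of the $198,200 excess over $66,800 is $9,910; credit = $12,400 − $9,910 = $2,490.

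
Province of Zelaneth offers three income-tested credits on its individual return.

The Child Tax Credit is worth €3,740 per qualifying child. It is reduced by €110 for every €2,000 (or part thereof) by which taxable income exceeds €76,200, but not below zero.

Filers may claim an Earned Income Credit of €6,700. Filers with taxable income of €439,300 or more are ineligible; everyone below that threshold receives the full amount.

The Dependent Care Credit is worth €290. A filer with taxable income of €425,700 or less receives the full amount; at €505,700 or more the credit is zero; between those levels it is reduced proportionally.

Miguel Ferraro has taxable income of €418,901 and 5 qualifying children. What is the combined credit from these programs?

Child Tax Credit: base = 5 × €3,740 = €18,700. income exceeds €76,200 by €342,701 → 172 increments × €110 = €18,920 ≥ base, so the credit is €0.
Earned Income Credit: €418,901 is below the €439,300 cutoff, so the full €6,700 applies.
Dependent Care Credit: €418,901 is at or below the €425,700 threshold, so the full €290 applies.
Total: €0 + €6,700 + €290 = €6,990.

€6,990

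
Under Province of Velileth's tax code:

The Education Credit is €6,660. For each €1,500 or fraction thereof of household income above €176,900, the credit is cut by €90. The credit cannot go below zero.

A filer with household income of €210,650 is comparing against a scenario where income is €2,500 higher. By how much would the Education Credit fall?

€180

At €210,650 — income exceeds €176,900 by €33,750, which is 23 full-or-partial €1,500 increments; reduction = 23 × €90 = €2,070, leaving €4,590.
At €213,150 — income exceeds €176,900 by €36,250, which is 25 full-or-partial €1,500 increments; reduction = 25 × €90 = €2,250, leaving €4,410.
Lost: €4,590 − €4,410 = €180.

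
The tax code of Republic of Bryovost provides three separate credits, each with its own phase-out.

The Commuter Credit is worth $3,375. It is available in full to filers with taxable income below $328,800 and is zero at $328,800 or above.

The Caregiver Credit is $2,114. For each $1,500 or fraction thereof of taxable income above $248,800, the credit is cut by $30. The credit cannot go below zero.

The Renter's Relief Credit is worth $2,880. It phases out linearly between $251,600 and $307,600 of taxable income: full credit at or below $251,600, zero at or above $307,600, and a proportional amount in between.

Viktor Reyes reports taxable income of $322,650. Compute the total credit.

$3,989

Commuter Credit: $322,650 is below the $328,800 cutoff, so the full $3,375 applies.
Caregiver Credit: income exceeds $248,800 by $73,850, which is 50 full-or-partial $1,500 increments; reduction = 50 × $30 = $1,500, leaving $614.
Renter's Relief Credit: $322,650 is at or above $307,600, so the credit is $0.
Total: $3,375 + $614 + $0 = $3,989.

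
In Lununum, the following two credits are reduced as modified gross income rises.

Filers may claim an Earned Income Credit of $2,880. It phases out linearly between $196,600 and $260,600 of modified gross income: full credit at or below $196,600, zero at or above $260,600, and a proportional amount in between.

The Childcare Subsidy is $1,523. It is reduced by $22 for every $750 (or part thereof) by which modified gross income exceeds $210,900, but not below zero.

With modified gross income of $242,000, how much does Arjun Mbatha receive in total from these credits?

$1,436

Earned Income Credit: $242,000 is $45,400 into a $64,000 phase-out range, leaving 18,600/64,000 of the credit: $2,880 × 18,600/64,000 = $837.
Childcare Subsidy: income exceeds $210,900 by $31,100, which is 42 full-or-partial $750 increments; reduction = 42 × $22 = $924, leaving $599.
Total: $837 + $599 = $1,436.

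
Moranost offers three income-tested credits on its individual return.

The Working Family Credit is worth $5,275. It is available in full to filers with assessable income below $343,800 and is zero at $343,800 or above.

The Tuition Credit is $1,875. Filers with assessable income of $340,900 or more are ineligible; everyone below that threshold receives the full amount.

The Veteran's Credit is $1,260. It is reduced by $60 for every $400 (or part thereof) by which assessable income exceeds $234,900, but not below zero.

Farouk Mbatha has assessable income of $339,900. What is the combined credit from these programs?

$7,150

Working Family Credit: $339,900 is below the $343,800 cutoff, so the full $5,275 applies.
Tuition Credit: $339,900 is below the $340,900 cutoff, so the full $1,875 applies.
Veteran's Credit: income exceeds $234,900 by $105,000 → 263 increments × $60 = $15,780 ≥ base, so the credit is $0.
Total: $5,275 + $1,875 + $0 = $7,150.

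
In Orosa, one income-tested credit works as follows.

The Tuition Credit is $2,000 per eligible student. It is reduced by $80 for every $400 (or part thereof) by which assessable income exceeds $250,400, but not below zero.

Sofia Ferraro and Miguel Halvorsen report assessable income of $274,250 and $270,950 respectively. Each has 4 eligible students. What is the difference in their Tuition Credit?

Sofia ($274,250): Tuition Credit: base = 4 × $2,000 = $8,000. income exceeds $250,400 by $23,850, which is 60 full-or-partial $400 increments; reduction = 60 × $80 = $4,800, leaving $3,200.
Miguel ($270,950): Tuition Credit: base = 4 × $2,000 = $8,000. income exceeds $250,400 by $20,550, which is 52 full-or-partial $400 increments; reduction = 52 × $80 = $4,160, leaving $3,840.
Difference: |$3,200 − $3,840| = $640.

$640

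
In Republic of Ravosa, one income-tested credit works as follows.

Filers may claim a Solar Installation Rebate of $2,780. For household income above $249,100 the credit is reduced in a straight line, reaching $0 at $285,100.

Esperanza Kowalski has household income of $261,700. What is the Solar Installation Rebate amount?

$1,807

Solar Installation Rebate: $261,700 is $12,600 into a $36,000 phase-out range, leaving 23,400/36,000 of the credit: $2,780 × 23,400/36,000 = $1,807.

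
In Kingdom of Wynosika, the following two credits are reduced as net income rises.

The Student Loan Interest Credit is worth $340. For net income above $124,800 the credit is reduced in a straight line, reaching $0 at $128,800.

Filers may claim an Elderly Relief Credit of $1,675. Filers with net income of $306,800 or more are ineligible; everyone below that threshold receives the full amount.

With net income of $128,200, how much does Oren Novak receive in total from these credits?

Student Loan Interest Credit: $128,200 is $3,400 into a $4,000 phase-out range, leaving 600/4,000 of the credit: $340 × 600/4,000 = $51.
Elderly Relief Credit: $128,200 is below the $306,800 cutoff, so the full $1,675 applies.
Total: $51 + $1,675 = $1,726.

$1,726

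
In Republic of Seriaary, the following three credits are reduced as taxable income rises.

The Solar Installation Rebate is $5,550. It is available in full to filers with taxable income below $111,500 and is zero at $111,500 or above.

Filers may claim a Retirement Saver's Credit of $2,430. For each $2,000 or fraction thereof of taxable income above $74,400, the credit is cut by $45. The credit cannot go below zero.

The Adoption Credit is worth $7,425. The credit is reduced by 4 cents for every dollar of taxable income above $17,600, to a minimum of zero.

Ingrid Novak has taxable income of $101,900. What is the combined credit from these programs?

$11,403

Solar Installation Rebate: $101,900 is below the $111,500 cutoff, so the full $5,550 applies.
Retirement Saver's Credit: income exceeds $74,400 by $27,500, which is 14 full-or-partial $2,000 increments; reduction = 14 × $45 = $630, leaving $1,800.
Adoption Credit: 4% of the $84,300 excess over $17,600 is $3,372; credit = $7,425 − $3,372 = $4,053.
Total: $5,550 + $1,800 + $4,053 = $11,403.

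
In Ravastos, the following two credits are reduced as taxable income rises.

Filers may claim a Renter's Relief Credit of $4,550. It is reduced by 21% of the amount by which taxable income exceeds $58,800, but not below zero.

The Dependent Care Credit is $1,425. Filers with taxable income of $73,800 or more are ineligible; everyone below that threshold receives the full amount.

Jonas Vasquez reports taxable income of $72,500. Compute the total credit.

Renter's Relief Credit: 21% of the $13,700 excess over $58,800 is $2,877; credit = $4,550 − $2,877 = $1,673.
Dependent Care Credit: $72,500 is below the $73,800 cutoff, so the full $1,425 applies.
Total: $1,673 + $1,425 = $3,098.

$3,098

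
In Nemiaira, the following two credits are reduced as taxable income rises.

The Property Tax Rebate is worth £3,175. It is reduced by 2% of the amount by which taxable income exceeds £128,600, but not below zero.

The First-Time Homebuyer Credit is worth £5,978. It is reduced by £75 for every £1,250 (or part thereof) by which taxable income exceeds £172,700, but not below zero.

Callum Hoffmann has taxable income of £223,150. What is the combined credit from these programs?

Property Tax Rebate: 2% of the £94,550 excess over £128,600 is £1,891; credit = £3,175 − £1,891 = £1,284.
First-Time Homebuyer Credit: income exceeds £172,700 by £50,450, which is 41 full-or-partial £1,250 increments; reduction = 41 × £75 = £3,075, leaving £2,903.
Total: £1,284 + £2,903 = £4,187.

£4,187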